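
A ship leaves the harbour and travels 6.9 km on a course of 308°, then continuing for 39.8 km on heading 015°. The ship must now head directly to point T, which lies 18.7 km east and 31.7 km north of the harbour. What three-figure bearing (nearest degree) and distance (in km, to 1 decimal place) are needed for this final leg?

Leg 1 (308°, 6.9 km): east 6.9 sin 308° = -5.44, north 6.9 cos 308° = 4.25
Leg 2 (015°, 39.8 km): east 39.8 sin 15° = 10.30, north 39.8 cos 15° = 38.44
Current position: (4.86, 42.69). Target: (18.7, 31.7). Remaining: Δeast = 13.84, Δnorth = -10.99.
Bearing = atan2(13.84, -10.99) mod 360° = 128.46°; distance = √((13.84)² + (-10.99)²) = 17.671 km.

128°, 17.7 km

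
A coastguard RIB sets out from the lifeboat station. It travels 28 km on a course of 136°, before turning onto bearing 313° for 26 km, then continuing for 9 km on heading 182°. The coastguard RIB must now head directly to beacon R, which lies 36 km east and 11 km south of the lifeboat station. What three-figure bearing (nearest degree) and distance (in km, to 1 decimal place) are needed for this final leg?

Leg 1 (136°, 28 km): east 28 sin 136° = 19.45, north 28 cos 136° = -20.14
Leg 2 (313°, 26 km): east 26 sin 313° = -19.02, north 26 cos 313° = 17.73
Leg 3 (182°, 9 km): east 9 sin 182° = -0.31, north 9 cos 182° = -8.99
Current position: (0.12, -11.40). Target: (36, -11). Remaining: Δeast = 35.88, Δnorth = 0.40.
Bearing = atan2(35.88, 0.40) mod 360° = 89.35°; distance = √((35.88)² + (0.40)²) = 35.881 km.

089°, 35.9 km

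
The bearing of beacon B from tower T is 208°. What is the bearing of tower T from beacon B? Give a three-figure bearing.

Back-bearing = 208° − 180° = 028°.

028°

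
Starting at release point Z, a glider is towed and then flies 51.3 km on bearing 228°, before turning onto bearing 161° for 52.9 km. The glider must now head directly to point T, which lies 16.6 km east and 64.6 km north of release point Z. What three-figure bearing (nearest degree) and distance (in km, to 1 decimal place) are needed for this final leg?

Leg 1 (228°, 51.3 km): east 51.3 sin 228° = -38.12, north 51.3 cos 228° = -34.33
Leg 2 (161°, 52.9 km): east 52.9 sin 161° = 17.22, north 52.9 cos 161° = -50.02
Current position: (-20.90, -84.34). Target: (16.6, 64.6). Remaining: Δeast = 37.50, Δnorth = 148.94.
Bearing = atan2(37.50, 148.94) mod 360° = 14.13°; distance = √((37.50)² + (148.94)²) = 153.593 km.

014°, 153.6 km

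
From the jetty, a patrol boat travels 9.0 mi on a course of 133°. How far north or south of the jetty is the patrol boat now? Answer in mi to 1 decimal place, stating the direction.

6.1 mi south

Leg 1 (133°, 9.0 mi): east 9.0 sin 133° = 6.58, north 9.0 cos 133° = -6.14
Net north component: -6.14 mi.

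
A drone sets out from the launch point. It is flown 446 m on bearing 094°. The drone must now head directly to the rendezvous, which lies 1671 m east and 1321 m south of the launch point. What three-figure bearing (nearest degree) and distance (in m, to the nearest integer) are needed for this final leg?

136°, 1780 m

Leg 1 (094°, 446 m): east 446 sin 94° = 444.91, north 446 cos 94° = -31.11
Current position: (444.91, -31.11). Target: (1671, -1321). Remaining: Δeast = 1226.09, Δnorth = -1289.89.
Bearing = atan2(1226.09, -1289.89) mod 360° = 136.45°; distance = √((1226.09)² + (-1289.89)²) = 1779.635 m.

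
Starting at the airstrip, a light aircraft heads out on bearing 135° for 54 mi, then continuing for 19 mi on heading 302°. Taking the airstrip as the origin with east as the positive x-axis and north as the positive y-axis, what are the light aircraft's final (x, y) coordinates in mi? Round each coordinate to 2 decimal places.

(22.07, -28.12)

Leg 1 (135°, 54 mi): east 54 sin 135° = 38.18, north 54 cos 135° = -38.18
Leg 2 (302°, 19 mi): east 19 sin 302° = -16.11, north 19 cos 302° = 10.07
Summing: 22.07 mi east, -28.12 mi north → (22.07, -28.12).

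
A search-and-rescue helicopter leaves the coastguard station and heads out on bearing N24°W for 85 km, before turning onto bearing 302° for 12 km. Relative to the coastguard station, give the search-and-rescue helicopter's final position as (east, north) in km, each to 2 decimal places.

(-44.75, 84.01)

Leg 1 (N24°W, 85 km): east 85 sin 336° = -34.57, north 85 cos 336° = 77.65
Leg 2 (302°, 12 km): east 12 sin 302° = -10.18, north 12 cos 302° = 6.36
Summing: -44.75 km east, 84.01 km north → (-44.75, 84.01).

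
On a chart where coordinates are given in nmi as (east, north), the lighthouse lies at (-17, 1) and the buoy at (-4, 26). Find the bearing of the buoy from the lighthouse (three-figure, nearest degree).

Δeast = -4 − -17 = 13.00; Δnorth = 26 − 1 = 25.00.
Bearing = atan2(Δeast, Δnorth) mod 360° = 27.47° ≈ 027°.

027°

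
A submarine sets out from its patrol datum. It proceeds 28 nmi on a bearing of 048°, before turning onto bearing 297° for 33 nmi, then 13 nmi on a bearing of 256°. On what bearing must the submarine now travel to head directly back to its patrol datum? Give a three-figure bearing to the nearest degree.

Leg 1 (048°, 28 nmi): east 28 sin 48° = 20.81, north 28 cos 48° = 18.74
Leg 2 (297°, 33 nmi): east 33 sin 297° = -29.40, north 33 cos 297° = 14.98
Leg 3 (256°, 13 nmi): east 13 sin 256° = -12.61, north 13 cos 256° = -3.14
Net displacement: -21.21 east, 30.57 north. Direction back to start is (21.21, -30.57): bearing = atan2(21.21, -30.57) mod 360° = 145.25° ≈ 145°.

145°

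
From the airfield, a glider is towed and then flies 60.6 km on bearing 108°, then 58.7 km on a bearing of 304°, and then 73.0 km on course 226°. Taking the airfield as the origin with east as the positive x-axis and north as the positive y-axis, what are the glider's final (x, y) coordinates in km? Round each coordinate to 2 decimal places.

(-43.54, -36.61)

Leg 1 (108°, 60.6 km): east 60.6 sin 108° = 57.63, north 60.6 cos 108° = -18.73
Leg 2 (304°, 58.7 km): east 58.7 sin 304° = -48.66, north 58.7 cos 304° = 32.82
Leg 3 (226°, 73.0 km): east 73.0 sin 226° = -52.51, north 73.0 cos 226° = -50.71
Summing: -43.54 km east, -36.61 km north → (-43.54, -36.61).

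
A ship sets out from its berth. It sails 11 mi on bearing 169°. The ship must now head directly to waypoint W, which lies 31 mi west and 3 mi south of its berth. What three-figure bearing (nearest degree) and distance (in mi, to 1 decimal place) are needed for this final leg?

Leg 1 (169°, 11 mi): east 11 sin 169° = 2.10, north 11 cos 169° = -10.80
Current position: (2.10, -10.80). Target: (-31, -3). Remaining: Δeast = -33.10, Δnorth = 7.80.
Bearing = atan2(-33.10, 7.80) mod 360° = 283.26°; distance = √((-33.10)² + (7.80)²) = 34.005 mi.

283°, 34.0 mi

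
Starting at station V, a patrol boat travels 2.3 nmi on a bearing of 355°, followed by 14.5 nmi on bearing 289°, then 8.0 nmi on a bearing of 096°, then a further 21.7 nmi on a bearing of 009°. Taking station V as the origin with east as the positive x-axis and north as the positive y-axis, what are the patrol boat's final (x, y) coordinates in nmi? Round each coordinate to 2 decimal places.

(-2.56, 27.61)

Leg 1 (355°, 2.3 nmi): east 2.3 sin 355° = -0.20, north 2.3 cos 355° = 2.29
Leg 2 (289°, 14.5 nmi): east 14.5 sin 289° = -13.71, north 14.5 cos 289° = 4.72
Leg 3 (096°, 8.0 nmi): east 8.0 sin 96° = 7.96, north 8.0 cos 96° = -0.84
Leg 4 (009°, 21.7 nmi): east 21.7 sin 9° = 3.39, north 21.7 cos 9° = 21.43
Summing: -2.56 nmi east, 27.61 nmi north → (-2.56, 27.61).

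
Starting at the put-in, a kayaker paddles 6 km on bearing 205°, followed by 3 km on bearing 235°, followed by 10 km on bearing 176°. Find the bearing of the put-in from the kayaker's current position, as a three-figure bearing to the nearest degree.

014°

Leg 1 (205°, 6 km): east 6 sin 205° = -2.54, north 6 cos 205° = -5.44
Leg 2 (235°, 3 km): east 3 sin 235° = -2.46, north 3 cos 235° = -1.72
Leg 3 (176°, 10 km): east 10 sin 176° = 0.70, north 10 cos 176° = -9.98
Net displacement: -4.30 east, -17.13 north. Direction back to start is (4.30, 17.13): bearing = atan2(4.30, 17.13) mod 360° = 14.07° ≈ 014°.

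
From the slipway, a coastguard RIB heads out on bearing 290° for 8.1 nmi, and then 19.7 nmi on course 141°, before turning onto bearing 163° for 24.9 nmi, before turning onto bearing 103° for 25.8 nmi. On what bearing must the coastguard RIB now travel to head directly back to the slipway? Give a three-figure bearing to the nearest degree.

319°

Leg 1 (290°, 8.1 nmi): east 8.1 sin 290° = -7.61, north 8.1 cos 290° = 2.77
Leg 2 (141°, 19.7 nmi): east 19.7 sin 141° = 12.40, north 19.7 cos 141° = -15.31
Leg 3 (163°, 24.9 nmi): east 24.9 sin 163° = 7.28, north 24.9 cos 163° = -23.81
Leg 4 (103°, 25.8 nmi): east 25.8 sin 103° = 25.14, north 25.8 cos 103° = -5.80
Net displacement: 37.20 east, -42.16 north. Direction back to start is (-37.20, 42.16): bearing = atan2(-37.20, 42.16) mod 360° = 318.57° ≈ 319°.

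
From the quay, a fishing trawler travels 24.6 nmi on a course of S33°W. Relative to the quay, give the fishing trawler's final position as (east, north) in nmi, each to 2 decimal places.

Leg 1 (S33°W, 24.6 nmi): east 24.6 sin 213° = -13.40, north 24.6 cos 213° = -20.63
Summing: -13.40 nmi east, -20.63 nmi north → (-13.40, -20.63).

(-13.40, -20.63)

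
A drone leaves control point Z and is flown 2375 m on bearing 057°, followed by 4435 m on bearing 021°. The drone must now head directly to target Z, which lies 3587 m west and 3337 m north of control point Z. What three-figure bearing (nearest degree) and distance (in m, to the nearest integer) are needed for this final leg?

Leg 1 (057°, 2375 m): east 2375 sin 57° = 1991.84, north 2375 cos 57° = 1293.52
Leg 2 (021°, 4435 m): east 4435 sin 21° = 1589.36, north 4435 cos 21° = 4140.43
Current position: (3581.20, 5433.95). Target: (-3587, 3337). Remaining: Δeast = -7168.20, Δnorth = -2096.95.
Bearing = atan2(-7168.20, -2096.95) mod 360° = 253.69°; distance = √((-7168.20)² + (-2096.95)²) = 7468.624 m.

254°, 7469 m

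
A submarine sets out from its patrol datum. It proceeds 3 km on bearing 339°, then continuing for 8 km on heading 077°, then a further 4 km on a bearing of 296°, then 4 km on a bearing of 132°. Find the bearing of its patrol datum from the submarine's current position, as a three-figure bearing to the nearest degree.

Leg 1 (339°, 3 km): east 3 sin 339° = -1.08, north 3 cos 339° = 2.80
Leg 2 (077°, 8 km): east 8 sin 77° = 7.79, north 8 cos 77° = 1.80
Leg 3 (296°, 4 km): east 4 sin 296° = -3.60, north 4 cos 296° = 1.75
Leg 4 (132°, 4 km): east 4 sin 132° = 2.97, north 4 cos 132° = -2.68
Net displacement: 6.10 east, 3.68 north. Direction back to start is (-6.10, -3.68): bearing = atan2(-6.10, -3.68) mod 360° = 238.91° ≈ 239°.

239°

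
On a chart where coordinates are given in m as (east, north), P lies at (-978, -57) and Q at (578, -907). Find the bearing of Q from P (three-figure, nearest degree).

Δeast = 578 − -978 = 1556.00; Δnorth = -907 − -57 = -850.00.
Bearing = atan2(Δeast, Δnorth) mod 360° = 118.65° ≈ 119°.

119°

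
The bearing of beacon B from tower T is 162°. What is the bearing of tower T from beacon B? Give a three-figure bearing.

Back-bearing = 162° + 180° = 342°.

342°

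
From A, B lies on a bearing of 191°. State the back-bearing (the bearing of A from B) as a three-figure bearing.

011°

Back-bearing = 191° − 180° = 011°.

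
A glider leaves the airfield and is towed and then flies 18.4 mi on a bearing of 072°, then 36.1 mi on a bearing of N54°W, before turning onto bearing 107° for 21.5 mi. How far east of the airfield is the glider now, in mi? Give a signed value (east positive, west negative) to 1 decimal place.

Leg 1 (072°, 18.4 mi): east 18.4 sin 72° = 17.50, north 18.4 cos 72° = 5.69
Leg 2 (N54°W, 36.1 mi): east 36.1 sin 306° = -29.21, north 36.1 cos 306° = 21.22
Leg 3 (107°, 21.5 mi): east 21.5 sin 107° = 20.56, north 21.5 cos 107° = -6.29
Net east component: 8.85 mi.

8.9 mi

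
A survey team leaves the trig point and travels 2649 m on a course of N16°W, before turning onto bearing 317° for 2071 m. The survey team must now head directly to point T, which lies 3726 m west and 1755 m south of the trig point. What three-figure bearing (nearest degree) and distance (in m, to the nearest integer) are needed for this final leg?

195°, 6028 m

Leg 1 (N16°W, 2649 m): east 2649 sin 344° = -730.16, north 2649 cos 344° = 2546.38
Leg 2 (317°, 2071 m): east 2071 sin 317° = -1412.42, north 2071 cos 317° = 1514.63
Current position: (-2142.58, 4061.02). Target: (-3726, -1755). Remaining: Δeast = -1583.42, Δnorth = -5816.02.
Bearing = atan2(-1583.42, -5816.02) mod 360° = 195.23°; distance = √((-1583.42)² + (-5816.02)²) = 6027.707 m.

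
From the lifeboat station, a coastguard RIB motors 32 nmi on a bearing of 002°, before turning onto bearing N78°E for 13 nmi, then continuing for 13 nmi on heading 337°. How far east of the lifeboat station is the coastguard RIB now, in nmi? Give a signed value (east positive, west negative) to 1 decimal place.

Leg 1 (002°, 32 nmi): east 32 sin 2° = 1.12, north 32 cos 2° = 31.98
Leg 2 (N78°E, 13 nmi): east 13 sin 78° = 12.72, north 13 cos 78° = 2.70
Leg 3 (337°, 13 nmi): east 13 sin 337° = -5.08, north 13 cos 337° = 11.97
Net east component: 8.75 nmi.

8.8 nmi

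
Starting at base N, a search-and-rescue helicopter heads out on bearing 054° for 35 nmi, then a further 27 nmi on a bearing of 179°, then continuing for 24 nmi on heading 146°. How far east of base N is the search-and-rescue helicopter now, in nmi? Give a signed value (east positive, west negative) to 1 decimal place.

42.2 nmi

Leg 1 (054°, 35 nmi): east 35 sin 54° = 28.32, north 35 cos 54° = 20.57
Leg 2 (179°, 27 nmi): east 27 sin 179° = 0.47, north 27 cos 179° = -27.00
Leg 3 (146°, 24 nmi): east 24 sin 146° = 13.42, north 24 cos 146° = -19.90
Net east component: 42.21 nmi.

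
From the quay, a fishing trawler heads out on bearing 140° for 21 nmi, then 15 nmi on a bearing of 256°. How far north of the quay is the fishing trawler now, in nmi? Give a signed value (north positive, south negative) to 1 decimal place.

-19.7 nmi

Leg 1 (140°, 21 nmi): east 21 sin 140° = 13.50, north 21 cos 140° = -16.09
Leg 2 (256°, 15 nmi): east 15 sin 256° = -14.55, north 15 cos 256° = -3.63
Net north component: -19.72 nmi.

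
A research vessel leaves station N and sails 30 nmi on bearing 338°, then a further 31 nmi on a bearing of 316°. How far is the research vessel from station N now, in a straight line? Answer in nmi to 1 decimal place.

59.9 nmi

Leg 1 (338°, 30 nmi): east 30 sin 338° = -11.24, north 30 cos 338° = 27.82
Leg 2 (316°, 31 nmi): east 31 sin 316° = -21.53, north 31 cos 316° = 22.30
Net: -32.77 east, 50.12 north. Distance = √((-32.77)² + (50.12)²) = 59.880 nmi.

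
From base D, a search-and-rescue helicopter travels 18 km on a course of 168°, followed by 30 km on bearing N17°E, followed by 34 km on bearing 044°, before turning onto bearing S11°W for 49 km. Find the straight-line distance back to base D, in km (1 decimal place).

29.6 km

Leg 1 (168°, 18 km): east 18 sin 168° = 3.74, north 18 cos 168° = -17.61
Leg 2 (N17°E, 30 km): east 30 sin 17° = 8.77, north 30 cos 17° = 28.69
Leg 3 (044°, 34 km): east 34 sin 44° = 23.62, north 34 cos 44° = 24.46
Leg 4 (S11°W, 49 km): east 49 sin 191° = -9.35, north 49 cos 191° = -48.10
Net: 26.78 east, -12.56 north. Distance = √((26.78)² + (-12.56)²) = 29.581 km.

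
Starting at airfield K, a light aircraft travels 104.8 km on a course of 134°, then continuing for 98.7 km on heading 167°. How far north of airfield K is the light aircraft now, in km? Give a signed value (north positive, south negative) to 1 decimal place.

Leg 1 (134°, 104.8 km): east 104.8 sin 134° = 75.39, north 104.8 cos 134° = -72.80
Leg 2 (167°, 98.7 km): east 98.7 sin 167° = 22.20, north 98.7 cos 167° = -96.17
Net north component: -168.97 km.

-169.0 km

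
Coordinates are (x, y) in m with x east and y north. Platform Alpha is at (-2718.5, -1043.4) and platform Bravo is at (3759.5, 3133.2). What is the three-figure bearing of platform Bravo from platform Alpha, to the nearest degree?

Δeast = 3759.5 − -2718.5 = 6478.00; Δnorth = 3133.2 − -1043.4 = 4176.60.
Bearing = atan2(Δeast, Δnorth) mod 360° = 57.19° ≈ 057°.

057°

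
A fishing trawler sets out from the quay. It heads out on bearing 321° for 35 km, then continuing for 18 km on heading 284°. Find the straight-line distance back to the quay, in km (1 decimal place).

Leg 1 (321°, 35 km): east 35 sin 321° = -22.03, north 35 cos 321° = 27.20
Leg 2 (284°, 18 km): east 18 sin 284° = -17.47, north 18 cos 284° = 4.35
Net: -39.49 east, 31.55 north. Distance = √((-39.49)² + (31.55)²) = 50.550 km.

50.5 km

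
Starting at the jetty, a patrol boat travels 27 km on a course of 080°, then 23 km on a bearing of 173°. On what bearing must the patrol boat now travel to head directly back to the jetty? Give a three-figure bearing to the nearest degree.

302°

Leg 1 (080°, 27 km): east 27 sin 80° = 26.59, north 27 cos 80° = 4.69
Leg 2 (173°, 23 km): east 23 sin 173° = 2.80, north 23 cos 173° = -22.83
Net displacement: 29.39 east, -18.14 north. Direction back to start is (-29.39, 18.14): bearing = atan2(-29.39, 18.14) mod 360° = 301.68° ≈ 302°.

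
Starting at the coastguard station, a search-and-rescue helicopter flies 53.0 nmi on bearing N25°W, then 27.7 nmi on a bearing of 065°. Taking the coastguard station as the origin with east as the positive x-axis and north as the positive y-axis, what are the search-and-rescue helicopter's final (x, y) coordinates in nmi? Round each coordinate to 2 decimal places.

Leg 1 (N25°W, 53.0 nmi): east 53.0 sin 335° = -22.40, north 53.0 cos 335° = 48.03
Leg 2 (065°, 27.7 nmi): east 27.7 sin 65° = 25.10, north 27.7 cos 65° = 11.71
Summing: 2.71 nmi east, 59.74 nmi north → (2.71, 59.74).

(2.71, 59.74)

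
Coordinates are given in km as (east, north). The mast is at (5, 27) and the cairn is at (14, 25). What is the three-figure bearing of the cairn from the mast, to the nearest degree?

103°

Δeast = 14 − 5 = 9.00; Δnorth = 25 − 27 = -2.00.
Bearing = atan2(Δeast, Δnorth) mod 360° = 102.53° ≈ 103°.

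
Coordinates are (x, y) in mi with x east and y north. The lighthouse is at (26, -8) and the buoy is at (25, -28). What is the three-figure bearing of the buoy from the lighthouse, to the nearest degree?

Δeast = 25 − 26 = -1.00; Δnorth = -28 − -8 = -20.00.
Bearing = atan2(Δeast, Δnorth) mod 360° = 182.86° ≈ 183°.

183°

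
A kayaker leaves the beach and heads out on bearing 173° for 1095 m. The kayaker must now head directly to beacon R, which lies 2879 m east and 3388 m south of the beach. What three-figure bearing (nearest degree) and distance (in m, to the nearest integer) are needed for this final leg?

130°, 3582 m

Leg 1 (173°, 1095 m): east 1095 sin 173° = 133.45, north 1095 cos 173° = -1086.84
Current position: (133.45, -1086.84). Target: (2879, -3388). Remaining: Δeast = 2745.55, Δnorth = -2301.16.
Bearing = atan2(2745.55, -2301.16) mod 360° = 129.97°; distance = √((2745.55)² + (-2301.16)²) = 3582.375 m.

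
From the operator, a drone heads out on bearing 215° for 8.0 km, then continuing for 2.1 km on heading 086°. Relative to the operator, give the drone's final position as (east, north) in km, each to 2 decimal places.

Leg 1 (215°, 8.0 km): east 8.0 sin 215° = -4.59, north 8.0 cos 215° = -6.55
Leg 2 (086°, 2.1 km): east 2.1 sin 86° = 2.09, north 2.1 cos 86° = 0.15
Summing: -2.49 km east, -6.41 km north → (-2.49, -6.41).

(-2.49, -6.41)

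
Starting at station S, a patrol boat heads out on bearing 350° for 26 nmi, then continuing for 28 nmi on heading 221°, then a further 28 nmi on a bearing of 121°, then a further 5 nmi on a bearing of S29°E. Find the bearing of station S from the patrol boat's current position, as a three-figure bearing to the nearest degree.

346°

Leg 1 (350°, 26 nmi): east 26 sin 350° = -4.51, north 26 cos 350° = 25.61
Leg 2 (221°, 28 nmi): east 28 sin 221° = -18.37, north 28 cos 221° = -21.13
Leg 3 (121°, 28 nmi): east 28 sin 121° = 24.00, north 28 cos 121° = -14.42
Leg 4 (S29°E, 5 nmi): east 5 sin 151° = 2.42, north 5 cos 151° = -4.37
Net displacement: 3.54 east, -14.32 north. Direction back to start is (-3.54, 14.32): bearing = atan2(-3.54, 14.32) mod 360° = 346.11° ≈ 346°.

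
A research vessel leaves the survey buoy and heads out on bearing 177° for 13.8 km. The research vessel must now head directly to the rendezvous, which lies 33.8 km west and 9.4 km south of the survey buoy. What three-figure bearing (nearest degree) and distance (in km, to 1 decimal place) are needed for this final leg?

Leg 1 (177°, 13.8 km): east 13.8 sin 177° = 0.72, north 13.8 cos 177° = -13.78
Current position: (0.72, -13.78). Target: (-33.8, -9.4). Remaining: Δeast = -34.52, Δnorth = 4.38.
Bearing = atan2(-34.52, 4.38) mod 360° = 277.23°; distance = √((-34.52)² + (4.38)²) = 34.799 km.

277°, 34.8 km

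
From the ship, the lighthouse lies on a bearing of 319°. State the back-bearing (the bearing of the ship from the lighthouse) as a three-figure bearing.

139°

Back-bearing = 319° − 180° = 139°.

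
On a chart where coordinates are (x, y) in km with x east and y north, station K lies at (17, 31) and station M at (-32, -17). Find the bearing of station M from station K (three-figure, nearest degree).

226°

Δeast = -32 − 17 = -49.00; Δnorth = -17 − 31 = -48.00.
Bearing = atan2(Δeast, Δnorth) mod 360° = 225.59° ≈ 226°.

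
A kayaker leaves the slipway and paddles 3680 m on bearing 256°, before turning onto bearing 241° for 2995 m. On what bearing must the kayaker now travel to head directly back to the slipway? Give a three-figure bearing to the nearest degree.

069°

Leg 1 (256°, 3680 m): east 3680 sin 256° = -3570.69, north 3680 cos 256° = -890.27
Leg 2 (241°, 2995 m): east 2995 sin 241° = -2619.49, north 2995 cos 241° = -1452.00
Net displacement: -6190.17 east, -2342.28 north. Direction back to start is (6190.17, 2342.28): bearing = atan2(6190.17, 2342.28) mod 360° = 69.27° ≈ 069°.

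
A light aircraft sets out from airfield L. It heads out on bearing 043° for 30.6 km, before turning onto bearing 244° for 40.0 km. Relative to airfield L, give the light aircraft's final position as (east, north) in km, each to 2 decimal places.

(-15.08, 4.84)

Leg 1 (043°, 30.6 km): east 30.6 sin 43° = 20.87, north 30.6 cos 43° = 22.38
Leg 2 (244°, 40.0 km): east 40.0 sin 244° = -35.95, north 40.0 cos 244° = -17.53
Summing: -15.08 km east, 4.84 km north → (-15.08, 4.84).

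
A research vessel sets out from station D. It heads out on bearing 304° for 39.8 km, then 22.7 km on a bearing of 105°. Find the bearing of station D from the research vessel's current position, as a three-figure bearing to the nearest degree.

Leg 1 (304°, 39.8 km): east 39.8 sin 304° = -33.00, north 39.8 cos 304° = 22.26
Leg 2 (105°, 22.7 km): east 22.7 sin 105° = 21.93, north 22.7 cos 105° = -5.88
Net displacement: -11.07 east, 16.38 north. Direction back to start is (11.07, -16.38): bearing = atan2(11.07, -16.38) mod 360° = 145.95° ≈ 146°.

146°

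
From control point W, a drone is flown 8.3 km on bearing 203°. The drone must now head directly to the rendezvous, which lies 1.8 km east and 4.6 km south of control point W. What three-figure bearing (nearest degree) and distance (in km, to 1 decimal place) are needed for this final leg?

059°, 5.9 km

Leg 1 (203°, 8.3 km): east 8.3 sin 203° = -3.24, north 8.3 cos 203° = -7.64
Current position: (-3.24, -7.64). Target: (1.8, -4.6). Remaining: Δeast = 5.04, Δnorth = 3.04.
Bearing = atan2(5.04, 3.04) mod 360° = 58.92°; distance = √((5.04)² + (3.04)²) = 5.889 km.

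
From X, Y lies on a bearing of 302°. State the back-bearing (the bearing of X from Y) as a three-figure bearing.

Back-bearing = 302° − 180° = 122°.

122°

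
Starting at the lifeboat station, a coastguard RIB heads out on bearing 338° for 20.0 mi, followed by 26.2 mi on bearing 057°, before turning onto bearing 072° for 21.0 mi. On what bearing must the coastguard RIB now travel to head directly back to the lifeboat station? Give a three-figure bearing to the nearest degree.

221°

Leg 1 (338°, 20.0 mi): east 20.0 sin 338° = -7.49, north 20.0 cos 338° = 18.54
Leg 2 (057°, 26.2 mi): east 26.2 sin 57° = 21.97, north 26.2 cos 57° = 14.27
Leg 3 (072°, 21.0 mi): east 21.0 sin 72° = 19.97, north 21.0 cos 72° = 6.49
Net displacement: 34.45 east, 39.30 north. Direction back to start is (-34.45, -39.30): bearing = atan2(-34.45, -39.30) mod 360° = 221.24° ≈ 221°.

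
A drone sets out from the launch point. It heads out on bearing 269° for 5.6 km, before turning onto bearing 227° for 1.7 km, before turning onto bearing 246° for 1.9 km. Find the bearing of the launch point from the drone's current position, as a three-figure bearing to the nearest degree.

Leg 1 (269°, 5.6 km): east 5.6 sin 269° = -5.60, north 5.6 cos 269° = -0.10
Leg 2 (227°, 1.7 km): east 1.7 sin 227° = -1.24, north 1.7 cos 227° = -1.16
Leg 3 (246°, 1.9 km): east 1.9 sin 246° = -1.74, north 1.9 cos 246° = -0.77
Net displacement: -8.58 east, -2.03 north. Direction back to start is (8.58, 2.03): bearing = atan2(8.58, 2.03) mod 360° = 76.69° ≈ 077°.

077°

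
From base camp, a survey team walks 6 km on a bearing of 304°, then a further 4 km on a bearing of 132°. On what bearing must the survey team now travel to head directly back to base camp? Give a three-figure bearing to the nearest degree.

109°

Leg 1 (304°, 6 km): east 6 sin 304° = -4.97, north 6 cos 304° = 3.36
Leg 2 (132°, 4 km): east 4 sin 132° = 2.97, north 4 cos 132° = -2.68
Net displacement: -2.00 east, 0.68 north. Direction back to start is (2.00, -0.68): bearing = atan2(2.00, -0.68) mod 360° = 108.73° ≈ 109°.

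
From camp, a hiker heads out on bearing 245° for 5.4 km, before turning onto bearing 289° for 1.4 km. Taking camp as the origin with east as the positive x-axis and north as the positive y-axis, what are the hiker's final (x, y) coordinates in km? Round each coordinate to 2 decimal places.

(-6.22, -1.83)

Leg 1 (245°, 5.4 km): east 5.4 sin 245° = -4.89, north 5.4 cos 245° = -2.28
Leg 2 (289°, 1.4 km): east 1.4 sin 289° = -1.32, north 1.4 cos 289° = 0.46
Summing: -6.22 km east, -1.83 km north → (-6.22, -1.83).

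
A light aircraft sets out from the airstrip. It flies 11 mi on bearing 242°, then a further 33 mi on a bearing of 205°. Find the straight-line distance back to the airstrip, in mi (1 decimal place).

Leg 1 (242°, 11 mi): east 11 sin 242° = -9.71, north 11 cos 242° = -5.16
Leg 2 (205°, 33 mi): east 33 sin 205° = -13.95, north 33 cos 205° = -29.91
Net: -23.66 east, -35.07 north. Distance = √((-23.66)² + (-35.07)²) = 42.306 mi.

42.3 mi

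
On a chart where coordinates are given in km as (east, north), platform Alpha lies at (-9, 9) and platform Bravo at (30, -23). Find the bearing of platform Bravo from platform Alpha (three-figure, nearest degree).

Δeast = 30 − -9 = 39.00; Δnorth = -23 − 9 = -32.00.
Bearing = atan2(Δeast, Δnorth) mod 360° = 129.37° ≈ 129°.

129°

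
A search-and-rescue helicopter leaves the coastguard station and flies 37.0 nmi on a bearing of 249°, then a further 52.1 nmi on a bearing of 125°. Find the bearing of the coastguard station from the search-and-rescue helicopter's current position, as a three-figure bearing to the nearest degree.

Leg 1 (249°, 37.0 nmi): east 37.0 sin 249° = -34.54, north 37.0 cos 249° = -13.26
Leg 2 (125°, 52.1 nmi): east 52.1 sin 125° = 42.68, north 52.1 cos 125° = -29.88
Net displacement: 8.14 east, -43.14 north. Direction back to start is (-8.14, 43.14): bearing = atan2(-8.14, 43.14) mod 360° = 349.32° ≈ 349°.

349°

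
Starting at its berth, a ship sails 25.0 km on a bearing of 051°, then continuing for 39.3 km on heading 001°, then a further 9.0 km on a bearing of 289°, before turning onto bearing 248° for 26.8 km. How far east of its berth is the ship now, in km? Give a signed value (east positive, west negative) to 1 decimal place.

Leg 1 (051°, 25.0 km): east 25.0 sin 51° = 19.43, north 25.0 cos 51° = 15.73
Leg 2 (001°, 39.3 km): east 39.3 sin 1° = 0.69, north 39.3 cos 1° = 39.29
Leg 3 (289°, 9.0 km): east 9.0 sin 289° = -8.51, north 9.0 cos 289° = 2.93
Leg 4 (248°, 26.8 km): east 26.8 sin 248° = -24.85, north 26.8 cos 248° = -10.04
Net east component: -13.24 km.

-13.2 km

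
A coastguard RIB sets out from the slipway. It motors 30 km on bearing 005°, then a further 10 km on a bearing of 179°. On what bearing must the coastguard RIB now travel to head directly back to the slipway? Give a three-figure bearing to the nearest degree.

Leg 1 (005°, 30 km): east 30 sin 5° = 2.61, north 30 cos 5° = 29.89
Leg 2 (179°, 10 km): east 10 sin 179° = 0.17, north 10 cos 179° = -10.00
Net displacement: 2.79 east, 19.89 north. Direction back to start is (-2.79, -19.89): bearing = atan2(-2.79, -19.89) mod 360° = 187.98° ≈ 188°.

188°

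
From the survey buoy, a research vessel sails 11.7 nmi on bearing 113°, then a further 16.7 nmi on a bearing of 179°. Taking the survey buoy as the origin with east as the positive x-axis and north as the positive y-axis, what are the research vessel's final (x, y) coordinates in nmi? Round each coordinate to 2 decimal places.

(11.06, -21.27)

Leg 1 (113°, 11.7 nmi): east 11.7 sin 113° = 10.77, north 11.7 cos 113° = -4.57
Leg 2 (179°, 16.7 nmi): east 16.7 sin 179° = 0.29, north 16.7 cos 179° = -16.70
Summing: 11.06 nmi east, -21.27 nmi north → (11.06, -21.27).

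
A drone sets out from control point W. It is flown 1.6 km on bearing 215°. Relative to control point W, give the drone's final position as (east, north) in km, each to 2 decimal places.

(-0.92, -1.31)

Leg 1 (215°, 1.6 km): east 1.6 sin 215° = -0.92, north 1.6 cos 215° = -1.31
Summing: -0.92 km east, -1.31 km north → (-0.92, -1.31).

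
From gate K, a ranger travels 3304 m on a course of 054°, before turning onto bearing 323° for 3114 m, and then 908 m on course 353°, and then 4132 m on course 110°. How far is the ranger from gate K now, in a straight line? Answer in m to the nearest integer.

6020 m

Leg 1 (054°, 3304 m): east 3304 sin 54° = 2672.99, north 3304 cos 54° = 1942.04
Leg 2 (323°, 3114 m): east 3114 sin 323° = -1874.05, north 3114 cos 323° = 2486.95
Leg 3 (353°, 908 m): east 908 sin 353° = -110.66, north 908 cos 353° = 901.23
Leg 4 (110°, 4132 m): east 4132 sin 110° = 3882.81, north 4132 cos 110° = -1413.23
Net: 4571.09 east, 3917.00 north. Distance = √((4571.09)² + (3917.00)²) = 6019.781 m.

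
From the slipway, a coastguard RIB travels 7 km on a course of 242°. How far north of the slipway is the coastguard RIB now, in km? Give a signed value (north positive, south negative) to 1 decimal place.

-3.3 km

Leg 1 (242°, 7 km): east 7 sin 242° = -6.18, north 7 cos 242° = -3.29
Net north component: -3.29 km.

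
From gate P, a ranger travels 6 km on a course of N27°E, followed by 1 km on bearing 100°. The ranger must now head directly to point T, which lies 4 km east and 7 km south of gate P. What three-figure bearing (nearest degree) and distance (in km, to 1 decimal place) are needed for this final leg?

Leg 1 (N27°E, 6 km): east 6 sin 27° = 2.72, north 6 cos 27° = 5.35
Leg 2 (100°, 1 km): east 1 sin 100° = 0.98, north 1 cos 100° = -0.17
Current position: (3.71, 5.17). Target: (4, -7). Remaining: Δeast = 0.29, Δnorth = -12.17.
Bearing = atan2(0.29, -12.17) mod 360° = 178.63°; distance = √((0.29)² + (-12.17)²) = 12.176 km.

179°, 12.2 km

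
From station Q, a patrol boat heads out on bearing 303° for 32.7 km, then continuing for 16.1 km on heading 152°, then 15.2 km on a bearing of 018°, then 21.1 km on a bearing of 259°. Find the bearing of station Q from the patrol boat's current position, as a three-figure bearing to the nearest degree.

Leg 1 (303°, 32.7 km): east 32.7 sin 303° = -27.42, north 32.7 cos 303° = 17.81
Leg 2 (152°, 16.1 km): east 16.1 sin 152° = 7.56, north 16.1 cos 152° = -14.22
Leg 3 (018°, 15.2 km): east 15.2 sin 18° = 4.70, north 15.2 cos 18° = 14.46
Leg 4 (259°, 21.1 km): east 21.1 sin 259° = -20.71, north 21.1 cos 259° = -4.03
Net displacement: -35.88 east, 14.02 north. Direction back to start is (35.88, -14.02): bearing = atan2(35.88, -14.02) mod 360° = 111.35° ≈ 111°.

111°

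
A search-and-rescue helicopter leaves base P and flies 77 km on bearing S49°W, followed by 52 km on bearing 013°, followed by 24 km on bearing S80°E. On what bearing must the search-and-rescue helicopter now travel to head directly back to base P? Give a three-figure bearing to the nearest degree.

080°

Leg 1 (S49°W, 77 km): east 77 sin 229° = -58.11, north 77 cos 229° = -50.52
Leg 2 (013°, 52 km): east 52 sin 13° = 11.70, north 52 cos 13° = 50.67
Leg 3 (S80°E, 24 km): east 24 sin 100° = 23.64, north 24 cos 100° = -4.17
Net displacement: -22.78 east, -4.02 north. Direction back to start is (22.78, 4.02): bearing = atan2(22.78, 4.02) mod 360° = 80.00° ≈ 080°.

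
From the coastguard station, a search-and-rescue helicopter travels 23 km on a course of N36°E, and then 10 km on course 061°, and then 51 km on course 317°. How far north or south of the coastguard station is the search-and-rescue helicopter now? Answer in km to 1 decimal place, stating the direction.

60.8 km north

Leg 1 (N36°E, 23 km): east 23 sin 36° = 13.52, north 23 cos 36° = 18.61
Leg 2 (061°, 10 km): east 10 sin 61° = 8.75, north 10 cos 61° = 4.85
Leg 3 (317°, 51 km): east 51 sin 317° = -34.78, north 51 cos 317° = 37.30
Net north component: 60.75 km.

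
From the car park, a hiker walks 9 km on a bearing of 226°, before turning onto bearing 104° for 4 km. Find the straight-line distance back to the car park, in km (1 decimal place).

Leg 1 (226°, 9 km): east 9 sin 226° = -6.47, north 9 cos 226° = -6.25
Leg 2 (104°, 4 km): east 4 sin 104° = 3.88, north 4 cos 104° = -0.97
Net: -2.59 east, -7.22 north. Distance = √((-2.59)² + (-7.22)²) = 7.671 km.

7.7 km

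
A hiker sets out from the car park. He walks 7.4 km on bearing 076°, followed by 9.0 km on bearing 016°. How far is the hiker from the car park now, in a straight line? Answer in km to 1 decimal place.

Leg 1 (076°, 7.4 km): east 7.4 sin 76° = 7.18, north 7.4 cos 76° = 1.79
Leg 2 (016°, 9.0 km): east 9.0 sin 16° = 2.48, north 9.0 cos 16° = 8.65
Net: 9.66 east, 10.44 north. Distance = √((9.66)² + (10.44)²) = 14.225 km.

14.2 km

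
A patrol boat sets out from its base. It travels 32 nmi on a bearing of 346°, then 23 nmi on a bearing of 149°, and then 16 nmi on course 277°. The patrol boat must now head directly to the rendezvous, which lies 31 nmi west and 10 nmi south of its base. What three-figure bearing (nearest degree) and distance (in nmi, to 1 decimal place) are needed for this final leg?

Leg 1 (346°, 32 nmi): east 32 sin 346° = -7.74, north 32 cos 346° = 31.05
Leg 2 (149°, 23 nmi): east 23 sin 149° = 11.85, north 23 cos 149° = -19.71
Leg 3 (277°, 16 nmi): east 16 sin 277° = -15.88, north 16 cos 277° = 1.95
Current position: (-11.78, 13.28). Target: (-31, -10). Remaining: Δeast = -19.22, Δnorth = -23.28.
Bearing = atan2(-19.22, -23.28) mod 360° = 219.54°; distance = √((-19.22)² + (-23.28)²) = 30.195 nmi.

220°, 30.2 nmi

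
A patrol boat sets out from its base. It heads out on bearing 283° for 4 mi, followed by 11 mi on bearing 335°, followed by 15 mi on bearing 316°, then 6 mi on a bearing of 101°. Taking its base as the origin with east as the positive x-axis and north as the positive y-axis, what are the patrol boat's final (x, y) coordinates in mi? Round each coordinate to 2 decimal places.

Leg 1 (283°, 4 mi): east 4 sin 283° = -3.90, north 4 cos 283° = 0.90
Leg 2 (335°, 11 mi): east 11 sin 335° = -4.65, north 11 cos 335° = 9.97
Leg 3 (316°, 15 mi): east 15 sin 316° = -10.42, north 15 cos 316° = 10.79
Leg 4 (101°, 6 mi): east 6 sin 101° = 5.89, north 6 cos 101° = -1.14
Summing: -13.08 mi east, 20.51 mi north → (-13.08, 20.51).

(-13.08, 20.51)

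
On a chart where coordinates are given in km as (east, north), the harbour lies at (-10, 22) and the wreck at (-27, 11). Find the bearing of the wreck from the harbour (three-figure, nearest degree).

Δeast = -27 − -10 = -17.00; Δnorth = 11 − 22 = -11.00.
Bearing = atan2(Δeast, Δnorth) mod 360° = 237.09° ≈ 237°.

237°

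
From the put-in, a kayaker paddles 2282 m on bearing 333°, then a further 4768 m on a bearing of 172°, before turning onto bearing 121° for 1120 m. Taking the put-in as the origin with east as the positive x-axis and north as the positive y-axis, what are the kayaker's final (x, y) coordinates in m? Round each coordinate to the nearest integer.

(588, -3265)

Leg 1 (333°, 2282 m): east 2282 sin 333° = -1036.01, north 2282 cos 333° = 2033.28
Leg 2 (172°, 4768 m): east 4768 sin 172° = 663.58, north 4768 cos 172° = -4721.60
Leg 3 (121°, 1120 m): east 1120 sin 121° = 960.03, north 1120 cos 121° = -576.84
Summing: 587.60 m east, -3265.16 m north → (588, -3265).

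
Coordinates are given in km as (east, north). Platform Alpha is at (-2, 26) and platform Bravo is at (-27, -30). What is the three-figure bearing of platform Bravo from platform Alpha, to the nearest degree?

Δeast = -27 − -2 = -25.00; Δnorth = -30 − 26 = -56.00.
Bearing = atan2(Δeast, Δnorth) mod 360° = 204.06° ≈ 204°.

204°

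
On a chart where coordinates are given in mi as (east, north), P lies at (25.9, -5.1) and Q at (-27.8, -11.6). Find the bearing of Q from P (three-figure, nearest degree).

Δeast = -27.8 − 25.9 = -53.70; Δnorth = -11.6 − -5.1 = -6.50.
Bearing = atan2(Δeast, Δnorth) mod 360° = 263.10° ≈ 263°.

263°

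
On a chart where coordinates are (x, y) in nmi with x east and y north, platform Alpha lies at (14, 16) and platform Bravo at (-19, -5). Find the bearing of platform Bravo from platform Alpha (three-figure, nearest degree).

Δeast = -19 − 14 = -33.00; Δnorth = -5 − 16 = -21.00.
Bearing = atan2(Δeast, Δnorth) mod 360° = 237.53° ≈ 238°.

238°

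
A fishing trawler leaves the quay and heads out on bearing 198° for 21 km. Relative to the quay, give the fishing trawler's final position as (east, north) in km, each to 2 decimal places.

(-6.49, -19.97)

Leg 1 (198°, 21 km): east 21 sin 198° = -6.49, north 21 cos 198° = -19.97
Summing: -6.49 km east, -19.97 km north → (-6.49, -19.97).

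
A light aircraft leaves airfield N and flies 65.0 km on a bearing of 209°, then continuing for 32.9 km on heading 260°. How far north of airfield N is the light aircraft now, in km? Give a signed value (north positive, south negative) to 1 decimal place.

-62.6 km

Leg 1 (209°, 65.0 km): east 65.0 sin 209° = -31.51, north 65.0 cos 209° = -56.85
Leg 2 (260°, 32.9 km): east 32.9 sin 260° = -32.40, north 32.9 cos 260° = -5.71
Net north component: -62.56 km.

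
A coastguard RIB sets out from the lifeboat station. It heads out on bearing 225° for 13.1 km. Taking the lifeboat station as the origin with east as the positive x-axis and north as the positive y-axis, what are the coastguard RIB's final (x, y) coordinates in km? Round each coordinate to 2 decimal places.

Leg 1 (225°, 13.1 km): east 13.1 sin 225° = -9.26, north 13.1 cos 225° = -9.26
Summing: -9.26 km east, -9.26 km north → (-9.26, -9.26).

(-9.26, -9.26)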